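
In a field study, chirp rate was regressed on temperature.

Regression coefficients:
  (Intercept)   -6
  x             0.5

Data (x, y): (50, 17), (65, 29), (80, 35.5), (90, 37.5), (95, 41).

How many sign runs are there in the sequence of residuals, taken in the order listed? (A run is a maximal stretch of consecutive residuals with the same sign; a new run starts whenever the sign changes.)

x=50: ŷ = -6 + 0.5·50 = 19; e = 17 − 19 = -2
x=65: ŷ = -6 + 0.5·65 = 26.5; e = 29 − 26.5 = 2.5
x=80: ŷ = -6 + 0.5·80 = 34; e = 35.5 − 34 = 1.5
x=90: ŷ = -6 + 0.5·90 = 39; e = 37.5 − 39 = -1.5
x=95: ŷ = -6 + 0.5·95 = 41.5; e = 41 − 41.5 = -0.5
Signs: − + + − −
Runs: −×1, +×2, −×2 → 3

3 runs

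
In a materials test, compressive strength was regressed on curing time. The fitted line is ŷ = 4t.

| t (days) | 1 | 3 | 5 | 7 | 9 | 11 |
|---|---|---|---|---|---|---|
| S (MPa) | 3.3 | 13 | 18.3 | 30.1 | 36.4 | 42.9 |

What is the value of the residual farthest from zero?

r = 2.1

t=1: ŷ = 4·1 = 4; r = 3.3 − 4 = -0.7
t=3: ŷ = 4·3 = 12; r = 13 − 12 = 1
t=5: ŷ = 4·5 = 20; r = 18.3 − 20 = -1.7
t=7: ŷ = 4·7 = 28; r = 30.1 − 28 = 2.1
t=9: ŷ = 4·9 = 36; r = 36.4 − 36 = 0.4
t=11: ŷ = 4·11 = 44; r = 42.9 − 44 = -1.1
Largest |r| is 2.1 at t = 7, residual 2.1.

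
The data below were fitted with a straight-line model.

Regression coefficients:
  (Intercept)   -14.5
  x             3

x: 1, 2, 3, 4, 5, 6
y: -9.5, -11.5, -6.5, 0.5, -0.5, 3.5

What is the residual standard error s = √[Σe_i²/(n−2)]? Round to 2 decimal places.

x=1: ŷ = -14.5 + 3·1 = -11.5; e = -9.5 − (-11.5) = 2
x=2: ŷ = -14.5 + 3·2 = -8.5; e = -11.5 − (-8.5) = -3
x=3: ŷ = -14.5 + 3·3 = -5.5; e = -6.5 − (-5.5) = -1
x=4: ŷ = -14.5 + 3·4 = -2.5; e = 0.5 − (-2.5) = 3
x=5: ŷ = -14.5 + 3·5 = 0.5; e = -0.5 − 0.5 = -1
x=6: ŷ = -14.5 + 3·6 = 3.5; e = 3.5 − 3.5 = 0
SSE = 4 + 9 + 1 + 9 + 1 + 0 = 24
s = √(24/4) = √6 ≈ 2.45

s = 2.45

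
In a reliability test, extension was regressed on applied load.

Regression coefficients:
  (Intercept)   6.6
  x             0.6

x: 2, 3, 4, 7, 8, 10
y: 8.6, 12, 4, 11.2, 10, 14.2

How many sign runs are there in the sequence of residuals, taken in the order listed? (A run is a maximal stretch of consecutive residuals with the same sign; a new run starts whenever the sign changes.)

x=2: ŷ = 6.6 + 0.6·2 = 7.8; e = 8.6 − 7.8 = 0.8
x=3: ŷ = 6.6 + 0.6·3 = 8.4; e = 12 − 8.4 = 3.6
x=4: ŷ = 6.6 + 0.6·4 = 9; e = 4 − 9 = -5
x=7: ŷ = 6.6 + 0.6·7 = 10.8; e = 11.2 − 10.8 = 0.4
x=8: ŷ = 6.6 + 0.6·8 = 11.4; e = 10 − 11.4 = -1.4
x=10: ŷ = 6.6 + 0.6·10 = 12.6; e = 14.2 − 12.6 = 1.6
Signs: + + − + − +
Runs: +×2, −×1, +×1, −×1, +×1 → 5

5 runs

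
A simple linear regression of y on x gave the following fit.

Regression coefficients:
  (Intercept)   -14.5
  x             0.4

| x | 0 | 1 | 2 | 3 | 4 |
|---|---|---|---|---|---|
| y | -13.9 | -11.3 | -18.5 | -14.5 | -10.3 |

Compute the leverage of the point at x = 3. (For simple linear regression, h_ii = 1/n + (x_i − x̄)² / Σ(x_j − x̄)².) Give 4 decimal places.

h = 0.3000

x̄ = (0 + 1 + 2 + 3 + 4)/5 = 2
Σ(x − x̄)² = 4 + 1 + 0 + 1 + 4 = 10
h = 1/5 + (1)²/10 = 0.2 + 0.1 = 0.3000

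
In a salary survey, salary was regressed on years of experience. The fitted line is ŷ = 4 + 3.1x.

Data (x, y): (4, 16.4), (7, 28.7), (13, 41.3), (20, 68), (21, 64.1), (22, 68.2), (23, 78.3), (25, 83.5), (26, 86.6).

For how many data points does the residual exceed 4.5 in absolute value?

x=4: ŷ = 4 + 3.1·4 = 16.4; e = 16.4 − 16.4 = 0
x=7: ŷ = 4 + 3.1·7 = 25.7; e = 28.7 − 25.7 = 3
x=13: ŷ = 4 + 3.1·13 = 44.3; e = 41.3 − 44.3 = -3
x=20: ŷ = 4 + 3.1·20 = 66; e = 68 − 66 = 2
x=21: ŷ = 4 + 3.1·21 = 69.1; e = 64.1 − 69.1 = -5
x=22: ŷ = 4 + 3.1·22 = 72.2; e = 68.2 − 72.2 = -4
x=23: ŷ = 4 + 3.1·23 = 75.3; e = 78.3 − 75.3 = 3
x=25: ŷ = 4 + 3.1·25 = 81.5; e = 83.5 − 81.5 = 2
x=26: ŷ = 4 + 3.1·26 = 84.6; e = 86.6 − 84.6 = 2
|e| > 4.5: x=21 (|e|=5) → 1

1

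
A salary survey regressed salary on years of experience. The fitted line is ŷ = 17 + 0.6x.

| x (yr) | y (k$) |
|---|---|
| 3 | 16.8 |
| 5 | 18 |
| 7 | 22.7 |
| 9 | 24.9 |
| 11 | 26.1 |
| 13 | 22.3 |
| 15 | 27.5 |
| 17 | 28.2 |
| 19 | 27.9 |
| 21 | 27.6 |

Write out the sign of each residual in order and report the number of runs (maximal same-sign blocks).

5 runs

x=3: ŷ = 17 + 0.6·3 = 18.8; r = 16.8 − 18.8 = -2
x=5: ŷ = 17 + 0.6·5 = 20; r = 18 − 20 = -2
x=7: ŷ = 17 + 0.6·7 = 21.2; r = 22.7 − 21.2 = 1.5
x=9: ŷ = 17 + 0.6·9 = 22.4; r = 24.9 − 22.4 = 2.5
x=11: ŷ = 17 + 0.6·11 = 23.6; r = 26.1 − 23.6 = 2.5
x=13: ŷ = 17 + 0.6·13 = 24.8; r = 22.3 − 24.8 = -2.5
x=15: ŷ = 17 + 0.6·15 = 26; r = 27.5 − 26 = 1.5
x=17: ŷ = 17 + 0.6·17 = 27.2; r = 28.2 − 27.2 = 1
x=19: ŷ = 17 + 0.6·19 = 28.4; r = 27.9 − 28.4 = -0.5
x=21: ŷ = 17 + 0.6·21 = 29.6; r = 27.6 − 29.6 = -2
Signs: − − + + + − + + − −
Runs: −×2, +×3, −×1, +×2, −×2 → 5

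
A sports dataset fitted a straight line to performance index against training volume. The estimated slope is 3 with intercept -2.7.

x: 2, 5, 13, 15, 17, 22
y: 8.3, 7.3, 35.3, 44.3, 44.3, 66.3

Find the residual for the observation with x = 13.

e = -1

ŷ = -2.7 + 3·13 = 36.3
e = 35.3 − 36.3 = -1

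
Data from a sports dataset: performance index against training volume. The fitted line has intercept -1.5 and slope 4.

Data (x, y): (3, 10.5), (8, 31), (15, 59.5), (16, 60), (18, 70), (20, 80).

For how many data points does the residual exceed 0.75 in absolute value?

3

x=3: ŷ = -1.5 + 4·3 = 10.5; e = 10.5 − 10.5 = 0
x=8: ŷ = -1.5 + 4·8 = 30.5; e = 31 − 30.5 = 0.5
x=15: ŷ = -1.5 + 4·15 = 58.5; e = 59.5 − 58.5 = 1
x=16: ŷ = -1.5 + 4·16 = 62.5; e = 60 − 62.5 = -2.5
x=18: ŷ = -1.5 + 4·18 = 70.5; e = 70 − 70.5 = -0.5
x=20: ŷ = -1.5 + 4·20 = 78.5; e = 80 − 78.5 = 1.5
|e| > 0.75: x=15 (|e|=1), x=16 (|e|=2.5), x=20 (|e|=1.5) → 3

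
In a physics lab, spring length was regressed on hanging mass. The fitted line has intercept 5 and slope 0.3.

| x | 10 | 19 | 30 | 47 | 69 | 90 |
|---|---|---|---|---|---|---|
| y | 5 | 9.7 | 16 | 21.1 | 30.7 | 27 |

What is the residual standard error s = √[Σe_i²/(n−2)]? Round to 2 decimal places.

x=10: ŷ = 5 + 0.3·10 = 8; e = 5 − 8 = -3
x=19: ŷ = 5 + 0.3·19 = 10.7; e = 9.7 − 10.7 = -1
x=30: ŷ = 5 + 0.3·30 = 14; e = 16 − 14 = 2
x=47: ŷ = 5 + 0.3·47 = 19.1; e = 21.1 − 19.1 = 2
x=69: ŷ = 5 + 0.3·69 = 25.7; e = 30.7 − 25.7 = 5
x=90: ŷ = 5 + 0.3·90 = 32; e = 27 − 32 = -5
SSE = 9 + 1 + 4 + 4 + 25 + 25 = 68
s = √(68/4) = √17 ≈ 4.12

s = 4.12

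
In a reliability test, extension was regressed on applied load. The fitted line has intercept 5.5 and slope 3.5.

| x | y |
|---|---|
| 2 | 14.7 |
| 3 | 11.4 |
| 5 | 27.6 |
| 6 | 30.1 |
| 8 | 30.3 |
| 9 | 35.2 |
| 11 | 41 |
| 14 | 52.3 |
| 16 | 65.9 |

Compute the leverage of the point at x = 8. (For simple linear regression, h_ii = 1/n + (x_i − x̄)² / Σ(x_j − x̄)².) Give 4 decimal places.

x̄ = (2 + 3 + 5 + 6 + 8 + 9 + 11 + 14 + 16)/9 = 8.22222
Σ(x − x̄)² = 38.716 + 27.2716 + 10.3827 + 4.93827 + 0.0493827 + 0.604938 + 7.71605 + 33.3827 + 60.4938 = 183.556
h = 1/9 + (-0.222222)²/183.556 = 0.111111 + 0.000269034 = 0.1114

h = 0.1114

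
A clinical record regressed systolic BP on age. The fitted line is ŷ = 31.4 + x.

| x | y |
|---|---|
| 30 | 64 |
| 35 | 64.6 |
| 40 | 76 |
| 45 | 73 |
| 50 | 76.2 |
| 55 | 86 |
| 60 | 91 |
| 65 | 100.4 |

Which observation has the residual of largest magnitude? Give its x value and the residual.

x=30: ŷ = 31.4 + 30 = 61.4; e = 64 − 61.4 = 2.6
x=35: ŷ = 31.4 + 35 = 66.4; e = 64.6 − 66.4 = -1.8
x=40: ŷ = 31.4 + 40 = 71.4; e = 76 − 71.4 = 4.6
x=45: ŷ = 31.4 + 45 = 76.4; e = 73 − 76.4 = -3.4
x=50: ŷ = 31.4 + 50 = 81.4; e = 76.2 − 81.4 = -5.2
x=55: ŷ = 31.4 + 55 = 86.4; e = 86 − 86.4 = -0.4
x=60: ŷ = 31.4 + 60 = 91.4; e = 91 − 91.4 = -0.4
x=65: ŷ = 31.4 + 65 = 96.4; e = 100.4 − 96.4 = 4
Largest |e| is 5.2 at x = 50, residual -5.2.

x = 50, e = -5.2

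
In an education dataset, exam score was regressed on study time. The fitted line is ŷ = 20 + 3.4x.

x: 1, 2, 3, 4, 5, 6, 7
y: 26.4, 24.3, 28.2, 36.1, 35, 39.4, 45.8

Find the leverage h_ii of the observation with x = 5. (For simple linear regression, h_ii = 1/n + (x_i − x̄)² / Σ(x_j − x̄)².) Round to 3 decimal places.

x̄ = (1 + 2 + 3 + 4 + 5 + 6 + 7)/7 = 4
Σ(x − x̄)² = 9 + 4 + 1 + 0 + 1 + 4 + 9 = 28
h = 1/7 + (1)²/28 = 0.142857 + 0.0357143 = 0.179

h = 0.179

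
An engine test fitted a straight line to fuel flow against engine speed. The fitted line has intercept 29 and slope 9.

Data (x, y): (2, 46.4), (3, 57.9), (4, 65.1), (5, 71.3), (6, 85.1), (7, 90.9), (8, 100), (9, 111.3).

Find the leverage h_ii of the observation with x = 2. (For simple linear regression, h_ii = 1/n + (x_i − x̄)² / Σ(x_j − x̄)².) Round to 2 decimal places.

h = 0.42

x̄ = (2 + 3 + 4 + 5 + 6 + 7 + 8 + 9)/8 = 5.5
Σ(x − x̄)² = 12.25 + 6.25 + 2.25 + 0.25 + 0.25 + 2.25 + 6.25 + 12.25 = 42
h = 1/8 + (-3.5)²/42 = 0.125 + 0.291667 = 0.42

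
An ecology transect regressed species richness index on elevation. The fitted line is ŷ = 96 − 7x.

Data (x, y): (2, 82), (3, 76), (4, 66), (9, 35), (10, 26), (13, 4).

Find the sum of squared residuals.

SSE = 10

x=2: ŷ = 96 − 7·2 = 82; r = 82 − 82 = 0
x=3: ŷ = 96 − 7·3 = 75; r = 76 − 75 = 1
x=4: ŷ = 96 − 7·4 = 68; r = 66 − 68 = -2
x=9: ŷ = 96 − 7·9 = 33; r = 35 − 33 = 2
x=10: ŷ = 96 − 7·10 = 26; r = 26 − 26 = 0
x=13: ŷ = 96 − 7·13 = 5; r = 4 − 5 = -1
SSE = 0 + 1 + 4 + 4 + 0 + 1 = 10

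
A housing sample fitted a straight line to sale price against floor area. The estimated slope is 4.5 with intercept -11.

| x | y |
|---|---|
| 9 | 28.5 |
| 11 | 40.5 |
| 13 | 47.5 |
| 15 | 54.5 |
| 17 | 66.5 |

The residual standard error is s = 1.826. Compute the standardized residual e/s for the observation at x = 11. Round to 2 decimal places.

1.10

ŷ = -11 + 4.5·11 = 38.5
e = 40.5 − 38.5 = 2
e/s = 2 / 1.826 = 1.10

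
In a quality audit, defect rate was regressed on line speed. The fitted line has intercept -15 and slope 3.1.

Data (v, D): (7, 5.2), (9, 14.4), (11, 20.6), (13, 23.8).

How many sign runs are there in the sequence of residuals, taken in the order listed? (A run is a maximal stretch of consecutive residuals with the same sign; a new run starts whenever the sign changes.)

v=7: ŷ = -15 + 3.1·7 = 6.7; r = 5.2 − 6.7 = -1.5
v=9: ŷ = -15 + 3.1·9 = 12.9; r = 14.4 − 12.9 = 1.5
v=11: ŷ = -15 + 3.1·11 = 19.1; r = 20.6 − 19.1 = 1.5
v=13: ŷ = -15 + 3.1·13 = 25.3; r = 23.8 − 25.3 = -1.5
Signs: − + + −
Runs: −×1, +×2, −×1 → 3

3 runs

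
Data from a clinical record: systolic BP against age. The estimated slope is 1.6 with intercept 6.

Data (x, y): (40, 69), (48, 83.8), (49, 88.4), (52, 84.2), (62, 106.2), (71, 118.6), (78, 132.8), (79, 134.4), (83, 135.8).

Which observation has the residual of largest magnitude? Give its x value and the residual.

x=40: ŷ = 6 + 1.6·40 = 70; r = 69 − 70 = -1
x=48: ŷ = 6 + 1.6·48 = 82.8; r = 83.8 − 82.8 = 1
x=49: ŷ = 6 + 1.6·49 = 84.4; r = 88.4 − 84.4 = 4
x=52: ŷ = 6 + 1.6·52 = 89.2; r = 84.2 − 89.2 = -5
x=62: ŷ = 6 + 1.6·62 = 105.2; r = 106.2 − 105.2 = 1
x=71: ŷ = 6 + 1.6·71 = 119.6; r = 118.6 − 119.6 = -1
x=78: ŷ = 6 + 1.6·78 = 130.8; r = 132.8 − 130.8 = 2
x=79: ŷ = 6 + 1.6·79 = 132.4; r = 134.4 − 132.4 = 2
x=83: ŷ = 6 + 1.6·83 = 138.8; r = 135.8 − 138.8 = -3
Largest |r| is 5 at x = 52, residual -5.

x = 52, r = -5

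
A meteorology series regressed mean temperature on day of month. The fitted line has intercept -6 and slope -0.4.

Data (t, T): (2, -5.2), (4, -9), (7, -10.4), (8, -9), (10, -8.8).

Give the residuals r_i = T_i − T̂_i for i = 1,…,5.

1.6, -1.4, -1.6, 0.2, 1.2

t=2: T̂ = -6 − 0.4·2 = -6.8; r = -5.2 − (-6.8) = 1.6
t=4: T̂ = -6 − 0.4·4 = -7.6; r = -9 − (-7.6) = -1.4
t=7: T̂ = -6 − 0.4·7 = -8.8; r = -10.4 − (-8.8) = -1.6
t=8: T̂ = -6 − 0.4·8 = -9.2; r = -9 − (-9.2) = 0.2
t=10: T̂ = -6 − 0.4·10 = -10; r = -8.8 − (-10) = 1.2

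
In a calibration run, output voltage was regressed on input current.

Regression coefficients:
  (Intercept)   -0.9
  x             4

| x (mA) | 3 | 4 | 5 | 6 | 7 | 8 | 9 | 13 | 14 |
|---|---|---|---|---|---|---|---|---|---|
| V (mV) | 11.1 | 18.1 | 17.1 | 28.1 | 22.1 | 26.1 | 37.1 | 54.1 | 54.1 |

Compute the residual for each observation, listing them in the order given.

0, 3, -2, 5, -5, -5, 2, 3, -1

x=3: ŷ = -0.9 + 4·3 = 11.1; e = 11.1 − 11.1 = 0
x=4: ŷ = -0.9 + 4·4 = 15.1; e = 18.1 − 15.1 = 3
x=5: ŷ = -0.9 + 4·5 = 19.1; e = 17.1 − 19.1 = -2
x=6: ŷ = -0.9 + 4·6 = 23.1; e = 28.1 − 23.1 = 5
x=7: ŷ = -0.9 + 4·7 = 27.1; e = 22.1 − 27.1 = -5
x=8: ŷ = -0.9 + 4·8 = 31.1; e = 26.1 − 31.1 = -5
x=9: ŷ = -0.9 + 4·9 = 35.1; e = 37.1 − 35.1 = 2
x=13: ŷ = -0.9 + 4·13 = 51.1; e = 54.1 − 51.1 = 3
x=14: ŷ = -0.9 + 4·14 = 55.1; e = 54.1 − 55.1 = -1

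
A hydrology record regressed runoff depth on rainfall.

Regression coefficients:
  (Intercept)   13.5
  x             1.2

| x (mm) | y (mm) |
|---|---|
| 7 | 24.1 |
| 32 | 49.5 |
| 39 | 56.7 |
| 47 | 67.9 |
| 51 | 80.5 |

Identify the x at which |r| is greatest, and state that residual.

x=7: ŷ = 13.5 + 1.2·7 = 21.9; r = 24.1 − 21.9 = 2.2
x=32: ŷ = 13.5 + 1.2·32 = 51.9; r = 49.5 − 51.9 = -2.4
x=39: ŷ = 13.5 + 1.2·39 = 60.3; r = 56.7 − 60.3 = -3.6
x=47: ŷ = 13.5 + 1.2·47 = 69.9; r = 67.9 − 69.9 = -2
x=51: ŷ = 13.5 + 1.2·51 = 74.7; r = 80.5 − 74.7 = 5.8
Largest |r| is 5.8 at x = 51, residual 5.8.

x = 51, r = 5.8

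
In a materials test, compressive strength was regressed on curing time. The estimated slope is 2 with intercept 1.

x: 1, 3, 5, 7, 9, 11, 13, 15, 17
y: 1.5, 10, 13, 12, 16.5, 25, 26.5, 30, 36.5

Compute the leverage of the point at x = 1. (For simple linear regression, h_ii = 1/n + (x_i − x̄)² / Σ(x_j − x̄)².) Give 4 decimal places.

h = 0.3778

x̄ = (1 + 3 + 5 + 7 + 9 + 11 + 13 + 15 + 17)/9 = 9
Σ(x − x̄)² = 64 + 36 + 16 + 4 + 0 + 4 + 16 + 36 + 64 = 240
h = 1/9 + (-8)²/240 = 0.111111 + 0.266667 = 0.3778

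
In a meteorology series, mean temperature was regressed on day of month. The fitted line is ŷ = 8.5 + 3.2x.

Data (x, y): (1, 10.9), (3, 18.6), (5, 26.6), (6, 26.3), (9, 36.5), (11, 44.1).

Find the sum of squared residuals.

SSE = 8.06

x=1: ŷ = 8.5 + 3.2·1 = 11.7; e = 10.9 − 11.7 = -0.8
x=3: ŷ = 8.5 + 3.2·3 = 18.1; e = 18.6 − 18.1 = 0.5
x=5: ŷ = 8.5 + 3.2·5 = 24.5; e = 26.6 − 24.5 = 2.1
x=6: ŷ = 8.5 + 3.2·6 = 27.7; e = 26.3 − 27.7 = -1.4
x=9: ŷ = 8.5 + 3.2·9 = 37.3; e = 36.5 − 37.3 = -0.8
x=11: ŷ = 8.5 + 3.2·11 = 43.7; e = 44.1 − 43.7 = 0.4
SSE = 0.64 + 0.25 + 4.41 + 1.96 + 0.64 + 0.16 = 8.06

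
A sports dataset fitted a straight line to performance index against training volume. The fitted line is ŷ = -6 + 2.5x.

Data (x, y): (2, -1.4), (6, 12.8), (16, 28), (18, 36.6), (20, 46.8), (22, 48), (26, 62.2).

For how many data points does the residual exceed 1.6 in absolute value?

x=2: ŷ = -6 + 2.5·2 = -1; e = -1.4 − (-1) = -0.4
x=6: ŷ = -6 + 2.5·6 = 9; e = 12.8 − 9 = 3.8
x=16: ŷ = -6 + 2.5·16 = 34; e = 28 − 34 = -6
x=18: ŷ = -6 + 2.5·18 = 39; e = 36.6 − 39 = -2.4
x=20: ŷ = -6 + 2.5·20 = 44; e = 46.8 − 44 = 2.8
x=22: ŷ = -6 + 2.5·22 = 49; e = 48 − 49 = -1
x=26: ŷ = -6 + 2.5·26 = 59; e = 62.2 − 59 = 3.2
|e| > 1.6: x=6 (|e|=3.8), x=16 (|e|=6), x=18 (|e|=2.4), x=20 (|e|=2.8), x=26 (|e|=3.2) → 5

5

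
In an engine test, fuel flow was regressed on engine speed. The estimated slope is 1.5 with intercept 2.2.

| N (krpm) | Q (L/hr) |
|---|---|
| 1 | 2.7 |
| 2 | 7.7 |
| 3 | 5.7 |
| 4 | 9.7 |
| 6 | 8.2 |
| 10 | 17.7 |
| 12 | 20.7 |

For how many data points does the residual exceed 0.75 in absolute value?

5

N=1: Q̂ = 2.2 + 1.5·1 = 3.7; r = 2.7 − 3.7 = -1
N=2: Q̂ = 2.2 + 1.5·2 = 5.2; r = 7.7 − 5.2 = 2.5
N=3: Q̂ = 2.2 + 1.5·3 = 6.7; r = 5.7 − 6.7 = -1
N=4: Q̂ = 2.2 + 1.5·4 = 8.2; r = 9.7 − 8.2 = 1.5
N=6: Q̂ = 2.2 + 1.5·6 = 11.2; r = 8.2 − 11.2 = -3
N=10: Q̂ = 2.2 + 1.5·10 = 17.2; r = 17.7 − 17.2 = 0.5
N=12: Q̂ = 2.2 + 1.5·12 = 20.2; r = 20.7 − 20.2 = 0.5
|r| > 0.75: N=1 (|r|=1), N=2 (|r|=2.5), N=3 (|r|=1), N=4 (|r|=1.5), N=6 (|r|=3) → 5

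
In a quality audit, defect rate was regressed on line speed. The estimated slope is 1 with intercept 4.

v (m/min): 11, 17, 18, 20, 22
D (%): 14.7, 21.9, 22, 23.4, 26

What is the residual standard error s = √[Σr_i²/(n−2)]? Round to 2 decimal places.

v=11: ŷ = 4 + 11 = 15; r = 14.7 − 15 = -0.3
v=17: ŷ = 4 + 17 = 21; r = 21.9 − 21 = 0.9
v=18: ŷ = 4 + 18 = 22; r = 22 − 22 = 0
v=20: ŷ = 4 + 20 = 24; r = 23.4 − 24 = -0.6
v=22: ŷ = 4 + 22 = 26; r = 26 − 26 = 0
SSE = 0.09 + 0.81 + 0 + 0.36 + 0 = 1.26
s = √(1.26/3) = √0.42 ≈ 0.65

s = 0.65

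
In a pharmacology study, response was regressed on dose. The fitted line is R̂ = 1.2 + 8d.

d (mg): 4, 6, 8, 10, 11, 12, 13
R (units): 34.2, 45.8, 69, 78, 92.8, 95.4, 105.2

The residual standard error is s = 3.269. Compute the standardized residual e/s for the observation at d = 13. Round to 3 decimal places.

R̂ = 1.2 + 8·13 = 105.2
e = 105.2 − 105.2 = 0
e/s = 0 / 3.269 = 0.000

0.000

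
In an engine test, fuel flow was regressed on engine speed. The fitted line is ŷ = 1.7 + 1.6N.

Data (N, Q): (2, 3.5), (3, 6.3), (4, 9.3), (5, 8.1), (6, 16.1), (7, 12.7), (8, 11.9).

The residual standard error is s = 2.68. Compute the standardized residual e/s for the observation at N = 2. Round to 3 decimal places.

-0.522

ŷ = 1.7 + 1.6·2 = 4.9
e = 3.5 − 4.9 = -1.4
e/s = -1.4 / 2.68 = -0.522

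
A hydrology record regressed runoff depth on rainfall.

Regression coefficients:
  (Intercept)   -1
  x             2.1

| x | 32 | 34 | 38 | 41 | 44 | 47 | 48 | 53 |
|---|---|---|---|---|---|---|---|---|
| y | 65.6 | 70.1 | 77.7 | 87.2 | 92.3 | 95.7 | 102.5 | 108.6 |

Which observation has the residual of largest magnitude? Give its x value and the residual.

x = 48, r = 2.7

x=32: ŷ = -1 + 2.1·32 = 66.2; r = 65.6 − 66.2 = -0.6
x=34: ŷ = -1 + 2.1·34 = 70.4; r = 70.1 − 70.4 = -0.3
x=38: ŷ = -1 + 2.1·38 = 78.8; r = 77.7 − 78.8 = -1.1
x=41: ŷ = -1 + 2.1·41 = 85.1; r = 87.2 − 85.1 = 2.1
x=44: ŷ = -1 + 2.1·44 = 91.4; r = 92.3 − 91.4 = 0.9
x=47: ŷ = -1 + 2.1·47 = 97.7; r = 95.7 − 97.7 = -2
x=48: ŷ = -1 + 2.1·48 = 99.8; r = 102.5 − 99.8 = 2.7
x=53: ŷ = -1 + 2.1·53 = 110.3; r = 108.6 − 110.3 = -1.7
Largest |r| is 2.7 at x = 48, residual 2.7.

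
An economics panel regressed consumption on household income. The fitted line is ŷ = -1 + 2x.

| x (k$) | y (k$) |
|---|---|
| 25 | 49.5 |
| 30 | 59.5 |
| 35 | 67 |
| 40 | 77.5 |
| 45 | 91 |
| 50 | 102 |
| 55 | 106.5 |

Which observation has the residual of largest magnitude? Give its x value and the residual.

x=25: ŷ = -1 + 2·25 = 49; e = 49.5 − 49 = 0.5
x=30: ŷ = -1 + 2·30 = 59; e = 59.5 − 59 = 0.5
x=35: ŷ = -1 + 2·35 = 69; e = 67 − 69 = -2
x=40: ŷ = -1 + 2·40 = 79; e = 77.5 − 79 = -1.5
x=45: ŷ = -1 + 2·45 = 89; e = 91 − 89 = 2
x=50: ŷ = -1 + 2·50 = 99; e = 102 − 99 = 3
x=55: ŷ = -1 + 2·55 = 109; e = 106.5 − 109 = -2.5
Largest |e| is 3 at x = 50, residual 3.

x = 50, e = 3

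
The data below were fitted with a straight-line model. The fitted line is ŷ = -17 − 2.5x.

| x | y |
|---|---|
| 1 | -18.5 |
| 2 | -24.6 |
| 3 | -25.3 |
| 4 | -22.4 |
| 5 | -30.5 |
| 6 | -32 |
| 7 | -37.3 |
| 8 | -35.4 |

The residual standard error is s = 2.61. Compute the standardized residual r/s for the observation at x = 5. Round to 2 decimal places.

ŷ = -17 − 2.5·5 = -29.5
r = -30.5 − (-29.5) = -1
r/s = -1 / 2.61 = -0.38

-0.38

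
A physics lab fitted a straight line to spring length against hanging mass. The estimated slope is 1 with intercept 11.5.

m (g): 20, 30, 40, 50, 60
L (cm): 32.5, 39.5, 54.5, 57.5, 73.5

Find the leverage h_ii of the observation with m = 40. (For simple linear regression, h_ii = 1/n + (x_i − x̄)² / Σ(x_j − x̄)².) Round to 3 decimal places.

h = 0.200

m̄ = (20 + 30 + 40 + 50 + 60)/5 = 40
Σ(m − m̄)² = 400 + 100 + 0 + 100 + 400 = 1000
h = 1/5 + (0)²/1000 = 0.2 + 0 = 0.200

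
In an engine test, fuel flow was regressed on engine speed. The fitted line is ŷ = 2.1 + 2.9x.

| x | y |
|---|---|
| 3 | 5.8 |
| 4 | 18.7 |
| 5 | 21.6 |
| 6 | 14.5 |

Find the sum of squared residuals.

SSE = 100

x=3: ŷ = 2.1 + 2.9·3 = 10.8; r = 5.8 − 10.8 = -5
x=4: ŷ = 2.1 + 2.9·4 = 13.7; r = 18.7 − 13.7 = 5
x=5: ŷ = 2.1 + 2.9·5 = 16.6; r = 21.6 − 16.6 = 5
x=6: ŷ = 2.1 + 2.9·6 = 19.5; r = 14.5 − 19.5 = -5
SSE = 25 + 25 + 25 + 25 = 100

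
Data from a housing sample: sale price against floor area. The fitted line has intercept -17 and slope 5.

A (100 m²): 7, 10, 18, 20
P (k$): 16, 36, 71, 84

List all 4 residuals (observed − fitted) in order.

-2, 3, -2, 1

A=7: ŷ = -17 + 5·7 = 18; e = 16 − 18 = -2
A=10: ŷ = -17 + 5·10 = 33; e = 36 − 33 = 3
A=18: ŷ = -17 + 5·18 = 73; e = 71 − 73 = -2
A=20: ŷ = -17 + 5·20 = 83; e = 84 − 83 = 1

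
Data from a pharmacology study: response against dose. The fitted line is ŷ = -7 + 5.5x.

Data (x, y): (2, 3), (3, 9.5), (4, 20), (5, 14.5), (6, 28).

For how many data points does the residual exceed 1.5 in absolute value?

3

x=2: ŷ = -7 + 5.5·2 = 4; e = 3 − 4 = -1
x=3: ŷ = -7 + 5.5·3 = 9.5; e = 9.5 − 9.5 = 0
x=4: ŷ = -7 + 5.5·4 = 15; e = 20 − 15 = 5
x=5: ŷ = -7 + 5.5·5 = 20.5; e = 14.5 − 20.5 = -6
x=6: ŷ = -7 + 5.5·6 = 26; e = 28 − 26 = 2
|e| > 1.5: x=4 (|e|=5), x=5 (|e|=6), x=6 (|e|=2) → 3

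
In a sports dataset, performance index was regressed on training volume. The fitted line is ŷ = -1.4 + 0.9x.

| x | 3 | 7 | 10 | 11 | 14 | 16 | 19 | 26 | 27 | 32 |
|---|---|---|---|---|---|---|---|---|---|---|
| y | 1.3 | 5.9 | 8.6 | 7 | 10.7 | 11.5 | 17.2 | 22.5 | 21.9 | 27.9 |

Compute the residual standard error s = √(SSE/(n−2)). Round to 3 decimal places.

x=3: ŷ = -1.4 + 0.9·3 = 1.3; e = 1.3 − 1.3 = 0
x=7: ŷ = -1.4 + 0.9·7 = 4.9; e = 5.9 − 4.9 = 1
x=10: ŷ = -1.4 + 0.9·10 = 7.6; e = 8.6 − 7.6 = 1
x=11: ŷ = -1.4 + 0.9·11 = 8.5; e = 7 − 8.5 = -1.5
x=14: ŷ = -1.4 + 0.9·14 = 11.2; e = 10.7 − 11.2 = -0.5
x=16: ŷ = -1.4 + 0.9·16 = 13; e = 11.5 − 13 = -1.5
x=19: ŷ = -1.4 + 0.9·19 = 15.7; e = 17.2 − 15.7 = 1.5
x=26: ŷ = -1.4 + 0.9·26 = 22; e = 22.5 − 22 = 0.5
x=27: ŷ = -1.4 + 0.9·27 = 22.9; e = 21.9 − 22.9 = -1
x=32: ŷ = -1.4 + 0.9·32 = 27.4; e = 27.9 − 27.4 = 0.5
SSE = 0 + 1 + 1 + 2.25 + 0.25 + 2.25 + 2.25 + 0.25 + 1 + 0.25 = 10.5
s = √(10.5/8) = √1.3125 ≈ 1.146

s = 1.146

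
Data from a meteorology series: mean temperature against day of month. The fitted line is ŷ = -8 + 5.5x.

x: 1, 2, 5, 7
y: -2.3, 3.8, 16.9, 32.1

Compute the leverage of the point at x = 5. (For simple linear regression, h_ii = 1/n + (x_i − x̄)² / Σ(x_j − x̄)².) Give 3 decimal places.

x̄ = (1 + 2 + 5 + 7)/4 = 3.75
Σ(x − x̄)² = 7.5625 + 3.0625 + 1.5625 + 10.5625 = 22.75
h = 1/4 + (1.25)²/22.75 = 0.25 + 0.0686813 = 0.319

h = 0.319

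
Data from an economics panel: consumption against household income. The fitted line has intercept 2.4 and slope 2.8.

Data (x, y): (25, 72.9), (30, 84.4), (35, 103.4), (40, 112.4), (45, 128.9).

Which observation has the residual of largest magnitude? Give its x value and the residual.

x = 35, e = 3

x=25: ŷ = 2.4 + 2.8·25 = 72.4; e = 72.9 − 72.4 = 0.5
x=30: ŷ = 2.4 + 2.8·30 = 86.4; e = 84.4 − 86.4 = -2
x=35: ŷ = 2.4 + 2.8·35 = 100.4; e = 103.4 − 100.4 = 3
x=40: ŷ = 2.4 + 2.8·40 = 114.4; e = 112.4 − 114.4 = -2
x=45: ŷ = 2.4 + 2.8·45 = 128.4; e = 128.9 − 128.4 = 0.5
Largest |e| is 3 at x = 35, residual 3.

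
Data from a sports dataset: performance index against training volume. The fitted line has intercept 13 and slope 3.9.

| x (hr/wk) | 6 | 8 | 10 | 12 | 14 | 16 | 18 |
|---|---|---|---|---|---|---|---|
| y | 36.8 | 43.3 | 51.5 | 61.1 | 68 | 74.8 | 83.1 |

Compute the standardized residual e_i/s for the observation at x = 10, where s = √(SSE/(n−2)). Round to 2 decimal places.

x=6: ŷ = 13 + 3.9·6 = 36.4; e = 36.8 − 36.4 = 0.4
x=8: ŷ = 13 + 3.9·8 = 44.2; e = 43.3 − 44.2 = -0.9
x=10: ŷ = 13 + 3.9·10 = 52; e = 51.5 − 52 = -0.5
x=12: ŷ = 13 + 3.9·12 = 59.8; e = 61.1 − 59.8 = 1.3
x=14: ŷ = 13 + 3.9·14 = 67.6; e = 68 − 67.6 = 0.4
x=16: ŷ = 13 + 3.9·16 = 75.4; e = 74.8 − 75.4 = -0.6
x=18: ŷ = 13 + 3.9·18 = 83.2; e = 83.1 − 83.2 = -0.1
SSE = 0.16 + 0.81 + 0.25 + 1.69 + 0.16 + 0.36 + 0.01 = 3.44
s = √(3.44/5) = 0.829458
e/s = -0.5 / 0.829458 = -0.60

-0.60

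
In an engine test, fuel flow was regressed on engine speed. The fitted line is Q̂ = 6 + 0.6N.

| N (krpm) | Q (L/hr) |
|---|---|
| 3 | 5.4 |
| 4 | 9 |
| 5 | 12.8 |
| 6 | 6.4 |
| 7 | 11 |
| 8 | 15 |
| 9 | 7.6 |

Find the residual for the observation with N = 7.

e = 0.8

Q̂ = 6 + 0.6·7 = 10.2
e = 11 − 10.2 = 0.8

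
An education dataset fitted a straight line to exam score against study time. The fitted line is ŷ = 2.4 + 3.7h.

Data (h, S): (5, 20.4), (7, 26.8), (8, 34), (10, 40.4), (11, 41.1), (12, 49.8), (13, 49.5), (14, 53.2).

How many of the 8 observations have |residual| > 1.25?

4

h=5: ŷ = 2.4 + 3.7·5 = 20.9; e = 20.4 − 20.9 = -0.5
h=7: ŷ = 2.4 + 3.7·7 = 28.3; e = 26.8 − 28.3 = -1.5
h=8: ŷ = 2.4 + 3.7·8 = 32; e = 34 − 32 = 2
h=10: ŷ = 2.4 + 3.7·10 = 39.4; e = 40.4 − 39.4 = 1
h=11: ŷ = 2.4 + 3.7·11 = 43.1; e = 41.1 − 43.1 = -2
h=12: ŷ = 2.4 + 3.7·12 = 46.8; e = 49.8 − 46.8 = 3
h=13: ŷ = 2.4 + 3.7·13 = 50.5; e = 49.5 − 50.5 = -1
h=14: ŷ = 2.4 + 3.7·14 = 54.2; e = 53.2 − 54.2 = -1
|e| > 1.25: h=7 (|e|=1.5), h=8 (|e|=2), h=11 (|e|=2), h=12 (|e|=3) → 4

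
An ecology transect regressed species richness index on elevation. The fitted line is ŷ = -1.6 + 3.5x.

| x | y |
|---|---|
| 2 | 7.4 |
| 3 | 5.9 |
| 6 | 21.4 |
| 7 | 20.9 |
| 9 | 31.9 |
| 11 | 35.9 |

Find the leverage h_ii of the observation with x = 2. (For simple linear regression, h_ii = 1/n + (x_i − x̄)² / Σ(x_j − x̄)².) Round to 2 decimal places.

h = 0.48

x̄ = (2 + 3 + 6 + 7 + 9 + 11)/6 = 6.33333
Σ(x − x̄)² = 18.7778 + 11.1111 + 0.111111 + 0.444444 + 7.11111 + 21.7778 = 59.3333
h = 1/6 + (-4.33333)²/59.3333 = 0.166667 + 0.316479 = 0.48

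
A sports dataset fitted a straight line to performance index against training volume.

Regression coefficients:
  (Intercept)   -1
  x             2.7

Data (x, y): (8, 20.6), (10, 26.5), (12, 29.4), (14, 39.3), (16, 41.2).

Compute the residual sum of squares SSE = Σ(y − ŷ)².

x=8: ŷ = -1 + 2.7·8 = 20.6; r = 20.6 − 20.6 = 0
x=10: ŷ = -1 + 2.7·10 = 26; r = 26.5 − 26 = 0.5
x=12: ŷ = -1 + 2.7·12 = 31.4; r = 29.4 − 31.4 = -2
x=14: ŷ = -1 + 2.7·14 = 36.8; r = 39.3 − 36.8 = 2.5
x=16: ŷ = -1 + 2.7·16 = 42.2; r = 41.2 − 42.2 = -1
SSE = 0 + 0.25 + 4 + 6.25 + 1 = 11.5

SSE = 11.5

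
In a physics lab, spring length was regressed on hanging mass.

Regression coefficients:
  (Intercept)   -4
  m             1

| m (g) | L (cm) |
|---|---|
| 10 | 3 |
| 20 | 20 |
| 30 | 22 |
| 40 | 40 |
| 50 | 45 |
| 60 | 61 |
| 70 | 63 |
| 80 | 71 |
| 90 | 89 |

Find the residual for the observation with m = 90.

r = 3

ŷ = -4 + 90 = 86
r = 89 − 86 = 3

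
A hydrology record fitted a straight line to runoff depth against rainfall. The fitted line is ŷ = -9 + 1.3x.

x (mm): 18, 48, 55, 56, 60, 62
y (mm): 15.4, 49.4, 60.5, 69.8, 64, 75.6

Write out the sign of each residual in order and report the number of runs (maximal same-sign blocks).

5 runs

x=18: ŷ = -9 + 1.3·18 = 14.4; e = 15.4 − 14.4 = 1
x=48: ŷ = -9 + 1.3·48 = 53.4; e = 49.4 − 53.4 = -4
x=55: ŷ = -9 + 1.3·55 = 62.5; e = 60.5 − 62.5 = -2
x=56: ŷ = -9 + 1.3·56 = 63.8; e = 69.8 − 63.8 = 6
x=60: ŷ = -9 + 1.3·60 = 69; e = 64 − 69 = -5
x=62: ŷ = -9 + 1.3·62 = 71.6; e = 75.6 − 71.6 = 4
Signs: + − − + − +
Runs: +×1, −×2, +×1, −×1, +×1 → 5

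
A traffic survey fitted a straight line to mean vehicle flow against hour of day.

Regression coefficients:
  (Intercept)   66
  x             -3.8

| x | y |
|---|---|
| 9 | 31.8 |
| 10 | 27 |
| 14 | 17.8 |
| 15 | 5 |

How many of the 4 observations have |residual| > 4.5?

1

x=9: ŷ = 66 − 3.8·9 = 31.8; r = 31.8 − 31.8 = 0
x=10: ŷ = 66 − 3.8·10 = 28; r = 27 − 28 = -1
x=14: ŷ = 66 − 3.8·14 = 12.8; r = 17.8 − 12.8 = 5
x=15: ŷ = 66 − 3.8·15 = 9; r = 5 − 9 = -4
|r| > 4.5: x=14 (|r|=5) → 1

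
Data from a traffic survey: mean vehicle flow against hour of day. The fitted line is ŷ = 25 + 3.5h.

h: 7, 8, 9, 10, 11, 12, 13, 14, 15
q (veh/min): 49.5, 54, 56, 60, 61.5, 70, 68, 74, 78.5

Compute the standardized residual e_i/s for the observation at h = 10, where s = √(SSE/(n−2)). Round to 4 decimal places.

h=7: ŷ = 25 + 3.5·7 = 49.5; e = 49.5 − 49.5 = 0
h=8: ŷ = 25 + 3.5·8 = 53; e = 54 − 53 = 1
h=9: ŷ = 25 + 3.5·9 = 56.5; e = 56 − 56.5 = -0.5
h=10: ŷ = 25 + 3.5·10 = 60; e = 60 − 60 = 0
h=11: ŷ = 25 + 3.5·11 = 63.5; e = 61.5 − 63.5 = -2
h=12: ŷ = 25 + 3.5·12 = 67; e = 70 − 67 = 3
h=13: ŷ = 25 + 3.5·13 = 70.5; e = 68 − 70.5 = -2.5
h=14: ŷ = 25 + 3.5·14 = 74; e = 74 − 74 = 0
h=15: ŷ = 25 + 3.5·15 = 77.5; e = 78.5 − 77.5 = 1
SSE = 0 + 1 + 0.25 + 0 + 4 + 9 + 6.25 + 0 + 1 = 21.5
s = √(21.5/7) = 1.75255
e/s = 0 / 1.75255 = 0.0000

0.0000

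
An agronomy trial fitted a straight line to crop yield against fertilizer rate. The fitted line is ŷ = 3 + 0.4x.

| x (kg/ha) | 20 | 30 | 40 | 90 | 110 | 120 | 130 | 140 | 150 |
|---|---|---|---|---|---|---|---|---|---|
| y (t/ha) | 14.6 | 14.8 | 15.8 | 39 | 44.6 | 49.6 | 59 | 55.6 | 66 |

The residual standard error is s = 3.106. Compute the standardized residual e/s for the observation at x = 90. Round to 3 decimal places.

0.000

ŷ = 3 + 0.4·90 = 39
e = 39 − 39 = 0
e/s = 0 / 3.106 = 0.000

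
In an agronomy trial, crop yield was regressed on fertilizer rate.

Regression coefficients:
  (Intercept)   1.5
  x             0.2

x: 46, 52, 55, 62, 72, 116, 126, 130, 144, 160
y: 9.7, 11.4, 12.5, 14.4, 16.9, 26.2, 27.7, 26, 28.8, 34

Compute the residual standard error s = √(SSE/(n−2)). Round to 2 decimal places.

x=46: ŷ = 1.5 + 0.2·46 = 10.7; r = 9.7 − 10.7 = -1
x=52: ŷ = 1.5 + 0.2·52 = 11.9; r = 11.4 − 11.9 = -0.5
x=55: ŷ = 1.5 + 0.2·55 = 12.5; r = 12.5 − 12.5 = 0
x=62: ŷ = 1.5 + 0.2·62 = 13.9; r = 14.4 − 13.9 = 0.5
x=72: ŷ = 1.5 + 0.2·72 = 15.9; r = 16.9 − 15.9 = 1
x=116: ŷ = 1.5 + 0.2·116 = 24.7; r = 26.2 − 24.7 = 1.5
x=126: ŷ = 1.5 + 0.2·126 = 26.7; r = 27.7 − 26.7 = 1
x=130: ŷ = 1.5 + 0.2·130 = 27.5; r = 26 − 27.5 = -1.5
x=144: ŷ = 1.5 + 0.2·144 = 30.3; r = 28.8 − 30.3 = -1.5
x=160: ŷ = 1.5 + 0.2·160 = 33.5; r = 34 − 33.5 = 0.5
SSE = 1 + 0.25 + 0 + 0.25 + 1 + 2.25 + 1 + 2.25 + 2.25 + 0.25 = 10.5
s = √(10.5/8) = √1.3125 ≈ 1.15

s = 1.15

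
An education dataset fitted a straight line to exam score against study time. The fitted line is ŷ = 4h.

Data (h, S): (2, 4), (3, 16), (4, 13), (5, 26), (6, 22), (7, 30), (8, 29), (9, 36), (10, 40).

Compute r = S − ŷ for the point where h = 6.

r = -2

ŷ = 4·6 = 24
r = 22 − 24 = -2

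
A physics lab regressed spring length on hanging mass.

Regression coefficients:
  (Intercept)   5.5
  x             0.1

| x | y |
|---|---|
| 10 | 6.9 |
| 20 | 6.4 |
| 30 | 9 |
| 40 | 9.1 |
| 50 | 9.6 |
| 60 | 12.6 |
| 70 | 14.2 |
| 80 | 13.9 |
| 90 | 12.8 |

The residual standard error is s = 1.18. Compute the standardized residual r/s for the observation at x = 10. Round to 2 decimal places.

ŷ = 5.5 + 0.1·10 = 6.5
r = 6.9 − 6.5 = 0.4
r/s = 0.4 / 1.18 = 0.34

0.34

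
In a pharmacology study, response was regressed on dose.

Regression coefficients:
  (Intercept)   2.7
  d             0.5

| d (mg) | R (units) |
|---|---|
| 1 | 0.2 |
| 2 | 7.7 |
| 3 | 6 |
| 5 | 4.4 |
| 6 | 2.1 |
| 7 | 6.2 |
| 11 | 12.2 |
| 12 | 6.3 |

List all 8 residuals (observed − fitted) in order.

d=1: ŷ = 2.7 + 0.5·1 = 3.2; e = 0.2 − 3.2 = -3
d=2: ŷ = 2.7 + 0.5·2 = 3.7; e = 7.7 − 3.7 = 4
d=3: ŷ = 2.7 + 0.5·3 = 4.2; e = 6 − 4.2 = 1.8
d=5: ŷ = 2.7 + 0.5·5 = 5.2; e = 4.4 − 5.2 = -0.8
d=6: ŷ = 2.7 + 0.5·6 = 5.7; e = 2.1 − 5.7 = -3.6
d=7: ŷ = 2.7 + 0.5·7 = 6.2; e = 6.2 − 6.2 = 0
d=11: ŷ = 2.7 + 0.5·11 = 8.2; e = 12.2 − 8.2 = 4
d=12: ŷ = 2.7 + 0.5·12 = 8.7; e = 6.3 − 8.7 = -2.4

-3, 4, 1.8, -0.8, -3.6, 0, 4, -2.4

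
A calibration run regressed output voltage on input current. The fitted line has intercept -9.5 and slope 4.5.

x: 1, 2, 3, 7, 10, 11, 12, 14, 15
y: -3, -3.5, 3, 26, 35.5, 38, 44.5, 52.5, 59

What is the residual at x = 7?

ŷ = -9.5 + 4.5·7 = 22
r = 26 − 22 = 4

r = 4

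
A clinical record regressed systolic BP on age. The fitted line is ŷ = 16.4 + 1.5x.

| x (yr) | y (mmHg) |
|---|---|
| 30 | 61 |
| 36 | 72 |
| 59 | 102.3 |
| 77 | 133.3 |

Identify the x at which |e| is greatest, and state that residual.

x = 59, e = -2.6

x=30: ŷ = 16.4 + 1.5·30 = 61.4; e = 61 − 61.4 = -0.4
x=36: ŷ = 16.4 + 1.5·36 = 70.4; e = 72 − 70.4 = 1.6
x=59: ŷ = 16.4 + 1.5·59 = 104.9; e = 102.3 − 104.9 = -2.6
x=77: ŷ = 16.4 + 1.5·77 = 131.9; e = 133.3 − 131.9 = 1.4
Largest |e| is 2.6 at x = 59, residual -2.6.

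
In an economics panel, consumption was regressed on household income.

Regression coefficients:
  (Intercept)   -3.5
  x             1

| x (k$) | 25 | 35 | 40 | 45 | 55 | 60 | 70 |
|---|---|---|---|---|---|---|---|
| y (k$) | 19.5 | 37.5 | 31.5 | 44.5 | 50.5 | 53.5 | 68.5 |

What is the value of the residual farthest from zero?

r = 6

x=25: ŷ = -3.5 + 25 = 21.5; r = 19.5 − 21.5 = -2
x=35: ŷ = -3.5 + 35 = 31.5; r = 37.5 − 31.5 = 6
x=40: ŷ = -3.5 + 40 = 36.5; r = 31.5 − 36.5 = -5
x=45: ŷ = -3.5 + 45 = 41.5; r = 44.5 − 41.5 = 3
x=55: ŷ = -3.5 + 55 = 51.5; r = 50.5 − 51.5 = -1
x=60: ŷ = -3.5 + 60 = 56.5; r = 53.5 − 56.5 = -3
x=70: ŷ = -3.5 + 70 = 66.5; r = 68.5 − 66.5 = 2
Largest |r| is 6 at x = 35, residual 6.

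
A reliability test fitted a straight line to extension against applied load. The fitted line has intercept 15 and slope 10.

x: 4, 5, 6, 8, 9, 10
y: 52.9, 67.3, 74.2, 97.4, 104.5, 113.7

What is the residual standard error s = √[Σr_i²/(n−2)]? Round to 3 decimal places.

x=4: ŷ = 15 + 10·4 = 55; r = 52.9 − 55 = -2.1
x=5: ŷ = 15 + 10·5 = 65; r = 67.3 − 65 = 2.3
x=6: ŷ = 15 + 10·6 = 75; r = 74.2 − 75 = -0.8
x=8: ŷ = 15 + 10·8 = 95; r = 97.4 − 95 = 2.4
x=9: ŷ = 15 + 10·9 = 105; r = 104.5 − 105 = -0.5
x=10: ŷ = 15 + 10·10 = 115; r = 113.7 − 115 = -1.3
SSE = 4.41 + 5.29 + 0.64 + 5.76 + 0.25 + 1.69 = 18.04
s = √(18.04/4) = √4.51 ≈ 2.124

s = 2.124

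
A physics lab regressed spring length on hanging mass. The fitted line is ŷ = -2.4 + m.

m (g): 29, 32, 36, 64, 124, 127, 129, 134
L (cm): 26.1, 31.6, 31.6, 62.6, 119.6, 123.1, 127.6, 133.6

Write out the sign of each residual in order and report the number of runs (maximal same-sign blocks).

m=29: ŷ = -2.4 + 29 = 26.6; r = 26.1 − 26.6 = -0.5
m=32: ŷ = -2.4 + 32 = 29.6; r = 31.6 − 29.6 = 2
m=36: ŷ = -2.4 + 36 = 33.6; r = 31.6 − 33.6 = -2
m=64: ŷ = -2.4 + 64 = 61.6; r = 62.6 − 61.6 = 1
m=124: ŷ = -2.4 + 124 = 121.6; r = 119.6 − 121.6 = -2
m=127: ŷ = -2.4 + 127 = 124.6; r = 123.1 − 124.6 = -1.5
m=129: ŷ = -2.4 + 129 = 126.6; r = 127.6 − 126.6 = 1
m=134: ŷ = -2.4 + 134 = 131.6; r = 133.6 − 131.6 = 2
Signs: − + − + − − + +
Runs: −×1, +×1, −×1, +×1, −×2, +×2 → 6

6 runs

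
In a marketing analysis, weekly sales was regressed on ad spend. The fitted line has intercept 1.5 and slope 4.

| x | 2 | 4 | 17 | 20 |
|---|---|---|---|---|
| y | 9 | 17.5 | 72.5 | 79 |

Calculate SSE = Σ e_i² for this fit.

SSE = 15.5

x=2: ŷ = 1.5 + 4·2 = 9.5; e = 9 − 9.5 = -0.5
x=4: ŷ = 1.5 + 4·4 = 17.5; e = 17.5 − 17.5 = 0
x=17: ŷ = 1.5 + 4·17 = 69.5; e = 72.5 − 69.5 = 3
x=20: ŷ = 1.5 + 4·20 = 81.5; e = 79 − 81.5 = -2.5
SSE = 0.25 + 0 + 9 + 6.25 = 15.5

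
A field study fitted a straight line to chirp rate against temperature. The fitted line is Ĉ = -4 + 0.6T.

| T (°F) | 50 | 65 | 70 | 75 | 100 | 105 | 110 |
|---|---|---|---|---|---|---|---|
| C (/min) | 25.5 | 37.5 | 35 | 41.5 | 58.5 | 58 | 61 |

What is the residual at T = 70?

e = -3

Ĉ = -4 + 0.6·70 = 38
e = 35 − 38 = -3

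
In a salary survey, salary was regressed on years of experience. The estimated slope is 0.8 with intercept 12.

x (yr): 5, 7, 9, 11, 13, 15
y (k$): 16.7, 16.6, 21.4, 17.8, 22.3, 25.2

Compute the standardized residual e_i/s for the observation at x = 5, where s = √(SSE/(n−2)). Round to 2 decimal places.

x=5: ŷ = 12 + 0.8·5 = 16; e = 16.7 − 16 = 0.7
x=7: ŷ = 12 + 0.8·7 = 17.6; e = 16.6 − 17.6 = -1
x=9: ŷ = 12 + 0.8·9 = 19.2; e = 21.4 − 19.2 = 2.2
x=11: ŷ = 12 + 0.8·11 = 20.8; e = 17.8 − 20.8 = -3
x=13: ŷ = 12 + 0.8·13 = 22.4; e = 22.3 − 22.4 = -0.1
x=15: ŷ = 12 + 0.8·15 = 24; e = 25.2 − 24 = 1.2
SSE = 0.49 + 1 + 4.84 + 9 + 0.01 + 1.44 = 16.78
s = √(16.78/4) = 2.04817
e/s = 0.7 / 2.04817 = 0.34

0.34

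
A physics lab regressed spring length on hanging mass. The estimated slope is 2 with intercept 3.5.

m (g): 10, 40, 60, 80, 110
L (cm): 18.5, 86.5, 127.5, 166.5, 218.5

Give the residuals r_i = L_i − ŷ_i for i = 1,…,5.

-5, 3, 4, 3, -5

m=10: ŷ = 3.5 + 2·10 = 23.5; r = 18.5 − 23.5 = -5
m=40: ŷ = 3.5 + 2·40 = 83.5; r = 86.5 − 83.5 = 3
m=60: ŷ = 3.5 + 2·60 = 123.5; r = 127.5 − 123.5 = 4
m=80: ŷ = 3.5 + 2·80 = 163.5; r = 166.5 − 163.5 = 3
m=110: ŷ = 3.5 + 2·110 = 223.5; r = 218.5 − 223.5 = -5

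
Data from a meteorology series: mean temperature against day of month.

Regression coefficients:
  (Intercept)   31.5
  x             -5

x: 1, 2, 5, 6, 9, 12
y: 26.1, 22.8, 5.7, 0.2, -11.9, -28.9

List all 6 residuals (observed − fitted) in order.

x=1: ŷ = 31.5 − 5·1 = 26.5; e = 26.1 − 26.5 = -0.4
x=2: ŷ = 31.5 − 5·2 = 21.5; e = 22.8 − 21.5 = 1.3
x=5: ŷ = 31.5 − 5·5 = 6.5; e = 5.7 − 6.5 = -0.8
x=6: ŷ = 31.5 − 5·6 = 1.5; e = 0.2 − 1.5 = -1.3
x=9: ŷ = 31.5 − 5·9 = -13.5; e = -11.9 − (-13.5) = 1.6
x=12: ŷ = 31.5 − 5·12 = -28.5; e = -28.9 − (-28.5) = -0.4

-0.4, 1.3, -0.8, -1.3, 1.6, -0.4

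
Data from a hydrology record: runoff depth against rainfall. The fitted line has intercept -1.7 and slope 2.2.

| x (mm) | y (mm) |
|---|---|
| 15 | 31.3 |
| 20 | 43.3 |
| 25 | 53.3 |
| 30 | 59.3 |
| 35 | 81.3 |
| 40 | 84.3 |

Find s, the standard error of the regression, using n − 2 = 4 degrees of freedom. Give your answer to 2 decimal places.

x=15: ŷ = -1.7 + 2.2·15 = 31.3; r = 31.3 − 31.3 = 0
x=20: ŷ = -1.7 + 2.2·20 = 42.3; r = 43.3 − 42.3 = 1
x=25: ŷ = -1.7 + 2.2·25 = 53.3; r = 53.3 − 53.3 = 0
x=30: ŷ = -1.7 + 2.2·30 = 64.3; r = 59.3 − 64.3 = -5
x=35: ŷ = -1.7 + 2.2·35 = 75.3; r = 81.3 − 75.3 = 6
x=40: ŷ = -1.7 + 2.2·40 = 86.3; r = 84.3 − 86.3 = -2
SSE = 0 + 1 + 0 + 25 + 36 + 4 = 66
s = √(66/4) = √16.5 ≈ 4.06

s = 4.06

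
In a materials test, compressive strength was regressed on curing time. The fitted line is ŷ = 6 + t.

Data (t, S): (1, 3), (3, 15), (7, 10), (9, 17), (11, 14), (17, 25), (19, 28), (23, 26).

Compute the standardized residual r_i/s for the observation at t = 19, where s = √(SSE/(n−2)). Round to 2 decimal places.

0.75

t=1: ŷ = 6 + 1 = 7; r = 3 − 7 = -4
t=3: ŷ = 6 + 3 = 9; r = 15 − 9 = 6
t=7: ŷ = 6 + 7 = 13; r = 10 − 13 = -3
t=9: ŷ = 6 + 9 = 15; r = 17 − 15 = 2
t=11: ŷ = 6 + 11 = 17; r = 14 − 17 = -3
t=17: ŷ = 6 + 17 = 23; r = 25 − 23 = 2
t=19: ŷ = 6 + 19 = 25; r = 28 − 25 = 3
t=23: ŷ = 6 + 23 = 29; r = 26 − 29 = -3
SSE = 16 + 36 + 9 + 4 + 9 + 4 + 9 + 9 = 96
s = √(96/6) = 4
r/s = 3 / 4 = 0.75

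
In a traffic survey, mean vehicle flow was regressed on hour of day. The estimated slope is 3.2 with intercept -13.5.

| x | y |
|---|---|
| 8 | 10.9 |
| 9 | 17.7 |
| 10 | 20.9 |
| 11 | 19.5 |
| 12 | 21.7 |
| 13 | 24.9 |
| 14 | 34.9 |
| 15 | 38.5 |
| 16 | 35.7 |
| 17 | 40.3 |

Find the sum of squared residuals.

SSE = 71.6

x=8: ŷ = -13.5 + 3.2·8 = 12.1; e = 10.9 − 12.1 = -1.2
x=9: ŷ = -13.5 + 3.2·9 = 15.3; e = 17.7 − 15.3 = 2.4
x=10: ŷ = -13.5 + 3.2·10 = 18.5; e = 20.9 − 18.5 = 2.4
x=11: ŷ = -13.5 + 3.2·11 = 21.7; e = 19.5 − 21.7 = -2.2
x=12: ŷ = -13.5 + 3.2·12 = 24.9; e = 21.7 − 24.9 = -3.2
x=13: ŷ = -13.5 + 3.2·13 = 28.1; e = 24.9 − 28.1 = -3.2
x=14: ŷ = -13.5 + 3.2·14 = 31.3; e = 34.9 − 31.3 = 3.6
x=15: ŷ = -13.5 + 3.2·15 = 34.5; e = 38.5 − 34.5 = 4
x=16: ŷ = -13.5 + 3.2·16 = 37.7; e = 35.7 − 37.7 = -2
x=17: ŷ = -13.5 + 3.2·17 = 40.9; e = 40.3 − 40.9 = -0.6
SSE = 1.44 + 5.76 + 5.76 + 4.84 + 10.24 + 10.24 + 12.96 + 16 + 4 + 0.36 = 71.6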